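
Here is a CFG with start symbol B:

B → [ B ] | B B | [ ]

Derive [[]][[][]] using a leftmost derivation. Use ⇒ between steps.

B ⇒ BB ⇒ [B]B ⇒ [[]]B ⇒ [[]][B] ⇒ [[]][BB] ⇒ [[]][[]B] ⇒ [[]][[][]]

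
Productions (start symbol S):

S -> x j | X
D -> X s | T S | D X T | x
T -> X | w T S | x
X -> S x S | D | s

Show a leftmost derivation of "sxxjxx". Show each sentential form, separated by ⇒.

S ⇒ X ⇒ SxS ⇒ XxS ⇒ SxSxS ⇒ XxSxS ⇒ sxSxS ⇒ sxxjxS ⇒ sxxjxX ⇒ sxxjxD ⇒ sxxjxx

S ⇒ X   [S -> X]
X ⇒ SxS   [X -> S x S]
SxS ⇒ XxS   [S -> X]
XxS ⇒ SxSxS   [X -> S x S]
SxSxS ⇒ XxSxS   [S -> X]
XxSxS ⇒ sxSxS   [X -> s]
sxSxS ⇒ sxxjxS   [S -> x j]
sxxjxS ⇒ sxxjxX   [S -> X]
sxxjxX ⇒ sxxjxD   [X -> D]
sxxjxD ⇒ sxxjxx   [D -> x]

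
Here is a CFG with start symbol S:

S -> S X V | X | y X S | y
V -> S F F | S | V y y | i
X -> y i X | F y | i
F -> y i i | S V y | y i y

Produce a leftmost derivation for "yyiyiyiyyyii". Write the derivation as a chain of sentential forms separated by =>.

S => SXV => yXSXV => yyiXSXV => yyiFySXV => yyiSVyySXV => yyiyXSVyySXV => yyiyiSVyySXV => yyiyiyVyySXV => yyiyiyiyySXV => yyiyiyiyyyXV => yyiyiyiyyyiV => yyiyiyiyyyii

S => SXV   [S -> S X V]
SXV => yXSXV   [S -> y X S]
yXSXV => yyiXSXV   [X -> y i X]
yyiXSXV => yyiFySXV   [X -> F y]
yyiFySXV => yyiSVyySXV   [F -> S V y]
yyiSVyySXV => yyiyXSVyySXV   [S -> y X S]
yyiyXSVyySXV => yyiyiSVyySXV   [X -> i]
yyiyiSVyySXV => yyiyiyVyySXV   [S -> y]
yyiyiyVyySXV => yyiyiyiyySXV   [V -> i]
yyiyiyiyySXV => yyiyiyiyyyXV   [S -> y]
yyiyiyiyyyXV => yyiyiyiyyyiV   [X -> i]
yyiyiyiyyyiV => yyiyiyiyyyii   [V -> i]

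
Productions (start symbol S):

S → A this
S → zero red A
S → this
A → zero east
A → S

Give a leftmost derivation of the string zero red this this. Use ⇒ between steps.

S ⇒ A this ⇒ S this ⇒ zero red A this ⇒ zero red S this ⇒ zero red this this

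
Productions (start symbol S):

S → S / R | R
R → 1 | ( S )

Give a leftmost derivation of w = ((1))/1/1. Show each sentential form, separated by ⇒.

S⇒S/R⇒S/R/R⇒R/R/R⇒(S)/R/R⇒(R)/R/R⇒((S))/R/R⇒((R))/R/R⇒((1))/R/R⇒((1))/1/R⇒((1))/1/1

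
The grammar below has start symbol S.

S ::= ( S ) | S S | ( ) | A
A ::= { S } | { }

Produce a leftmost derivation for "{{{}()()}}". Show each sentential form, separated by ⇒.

S ⇒ A   [S ::= A]
A ⇒ {S}   [A ::= { S }]
{S} ⇒ {A}   [S ::= A]
{A} ⇒ {{S}}   [A ::= { S }]
{{S}} ⇒ {{SS}}   [S ::= S S]
{{SS}} ⇒ {{SSS}}   [S ::= S S]
{{SSS}} ⇒ {{ASS}}   [S ::= A]
{{ASS}} ⇒ {{{}SS}}   [A ::= { }]
{{{}SS}} ⇒ {{{}()S}}   [S ::= ( )]
{{{}()S}} ⇒ {{{}()()}}   [S ::= ( )]

S ⇒ A ⇒ {S} ⇒ {A} ⇒ {{S}} ⇒ {{SS}} ⇒ {{SSS}} ⇒ {{ASS}} ⇒ {{{}SS}} ⇒ {{{}()S}} ⇒ {{{}()()}}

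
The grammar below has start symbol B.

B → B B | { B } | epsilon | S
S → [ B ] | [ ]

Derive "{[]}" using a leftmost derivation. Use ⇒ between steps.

B ⇒ {B} ⇒ {S} ⇒ {[]}

B ⇒ {B}   [B → { B }]
{B} ⇒ {S}   [B → S]
{S} ⇒ {[]}   [S → [ ]]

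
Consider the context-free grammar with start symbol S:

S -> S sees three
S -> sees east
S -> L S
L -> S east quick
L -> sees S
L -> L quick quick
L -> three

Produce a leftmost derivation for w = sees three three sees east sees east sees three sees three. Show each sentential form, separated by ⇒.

S ⇒ S sees three ⇒ S sees three sees three ⇒ L S sees three sees three ⇒ sees S S sees three sees three ⇒ sees L S S sees three sees three ⇒ sees three S S sees three sees three ⇒ sees three L S S sees three sees three ⇒ sees three three S S sees three sees three ⇒ sees three three sees east S sees three sees three ⇒ sees three three sees east sees east sees three sees three

S ⇒ S sees three   [S -> S sees three]
S sees three ⇒ S sees three sees three   [S -> S sees three]
S sees three sees three ⇒ L S sees three sees three   [S -> L S]
L S sees three sees three ⇒ sees S S sees three sees three   [L -> sees S]
sees S S sees three sees three ⇒ sees L S S sees three sees three   [S -> L S]
sees L S S sees three sees three ⇒ sees three S S sees three sees three   [L -> three]
sees three S S sees three sees three ⇒ sees three L S S sees three sees three   [S -> L S]
sees three L S S sees three sees three ⇒ sees three three S S sees three sees three   [L -> three]
sees three three S S sees three sees three ⇒ sees three three sees east S sees three sees three   [S -> sees east]
sees three three sees east S sees three sees three ⇒ sees three three sees east sees east sees three sees three   [S -> sees east]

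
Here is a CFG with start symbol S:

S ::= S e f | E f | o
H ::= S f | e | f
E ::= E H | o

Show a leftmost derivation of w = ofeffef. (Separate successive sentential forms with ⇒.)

S ⇒ Ef ⇒ EHf ⇒ EHHf ⇒ EHHHf ⇒ EHHHHf ⇒ EHHHHHf ⇒ oHHHHHf ⇒ ofHHHHf ⇒ ofeHHHf ⇒ ofefHHf ⇒ ofeffHf ⇒ ofeffef

S ⇒ Ef   [S ::= E f]
Ef ⇒ EHf   [E ::= E H]
EHf ⇒ EHHf   [E ::= E H]
EHHf ⇒ EHHHf   [E ::= E H]
EHHHf ⇒ EHHHHf   [E ::= E H]
EHHHHf ⇒ EHHHHHf   [E ::= E H]
EHHHHHf ⇒ oHHHHHf   [E ::= o]
oHHHHHf ⇒ ofHHHHf   [H ::= f]
ofHHHHf ⇒ ofeHHHf   [H ::= e]
ofeHHHf ⇒ ofefHHf   [H ::= f]
ofefHHf ⇒ ofeffHf   [H ::= f]
ofeffHf ⇒ ofeffef   [H ::= e]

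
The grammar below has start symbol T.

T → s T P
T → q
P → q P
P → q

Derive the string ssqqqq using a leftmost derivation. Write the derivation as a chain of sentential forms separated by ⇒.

T ⇒ sTP   [T → s T P]
sTP ⇒ ssTPP   [T → s T P]
ssTPP ⇒ ssqPP   [T → q]
ssqPP ⇒ ssqqPP   [P → q P]
ssqqPP ⇒ ssqqqP   [P → q]
ssqqqP ⇒ ssqqqq   [P → q]

T⇒sTP⇒ssTPP⇒ssqPP⇒ssqqPP⇒ssqqqP⇒ssqqqq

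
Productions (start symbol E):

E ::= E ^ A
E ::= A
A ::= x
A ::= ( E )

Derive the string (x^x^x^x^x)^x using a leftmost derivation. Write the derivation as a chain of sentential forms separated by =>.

E => E^A => A^A => (E)^A => (E^A)^A => (E^A^A)^A => (E^A^A^A)^A => (E^A^A^A^A)^A => (A^A^A^A^A)^A => (x^A^A^A^A)^A => (x^x^A^A^A)^A => (x^x^x^A^A)^A => (x^x^x^x^A)^A => (x^x^x^x^x)^A => (x^x^x^x^x)^x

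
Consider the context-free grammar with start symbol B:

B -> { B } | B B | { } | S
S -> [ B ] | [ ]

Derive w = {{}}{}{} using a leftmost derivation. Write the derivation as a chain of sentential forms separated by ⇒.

B ⇒ BB ⇒ BBB ⇒ {B}BB ⇒ {{}}BB ⇒ {{}}{}B ⇒ {{}}{}{}

B ⇒ BB   [B -> B B]
BB ⇒ BBB   [B -> B B]
BBB ⇒ {B}BB   [B -> { B }]
{B}BB ⇒ {{}}BB   [B -> { }]
{{}}BB ⇒ {{}}{}B   [B -> { }]
{{}}{}B ⇒ {{}}{}{}   [B -> { }]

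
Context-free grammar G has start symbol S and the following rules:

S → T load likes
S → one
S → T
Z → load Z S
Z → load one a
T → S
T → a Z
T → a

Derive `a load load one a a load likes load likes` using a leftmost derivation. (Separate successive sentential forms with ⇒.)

S ⇒ T ⇒ a Z ⇒ a load Z S ⇒ a load load one a S ⇒ a load load one a T load likes ⇒ a load load one a S load likes ⇒ a load load one a T load likes load likes ⇒ a load load one a a load likes load likes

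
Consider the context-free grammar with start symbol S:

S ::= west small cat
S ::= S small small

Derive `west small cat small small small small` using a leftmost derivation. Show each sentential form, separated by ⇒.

S ⇒ S small small ⇒ S small small small small ⇒ west small cat small small small small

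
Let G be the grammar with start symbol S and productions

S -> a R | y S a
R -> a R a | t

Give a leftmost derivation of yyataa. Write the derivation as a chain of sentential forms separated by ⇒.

S⇒ySa⇒yySaa⇒yyaRaa⇒yyataa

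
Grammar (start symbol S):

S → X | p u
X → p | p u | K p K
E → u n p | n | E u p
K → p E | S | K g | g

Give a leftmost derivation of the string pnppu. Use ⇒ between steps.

S ⇒ X ⇒ KpK ⇒ pEpK ⇒ pnpK ⇒ pnpS ⇒ pnppu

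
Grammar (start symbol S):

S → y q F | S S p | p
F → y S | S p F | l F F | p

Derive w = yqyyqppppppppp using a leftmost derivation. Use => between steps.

S => SSp => SSpSp => SSpSpSp => SSpSpSpSp => yqFSpSpSpSp => yqySSpSpSpSp => yqyyqFSpSpSpSp => yqyyqpSpSpSpSp => yqyyqpppSpSpSp => yqyyqpppppSpSp => yqyyqpppppppSp => yqyyqppppppppp

S => SSp   [S → S S p]
SSp => SSpSp   [S → S S p]
SSpSp => SSpSpSp   [S → S S p]
SSpSpSp => SSpSpSpSp   [S → S S p]
SSpSpSpSp => yqFSpSpSpSp   [S → y q F]
yqFSpSpSpSp => yqySSpSpSpSp   [F → y S]
yqySSpSpSpSp => yqyyqFSpSpSpSp   [S → y q F]
yqyyqFSpSpSpSp => yqyyqpSpSpSpSp   [F → p]
yqyyqpSpSpSpSp => yqyyqpppSpSpSp   [S → p]
yqyyqpppSpSpSp => yqyyqpppppSpSp   [S → p]
yqyyqpppppSpSp => yqyyqpppppppSp   [S → p]
yqyyqpppppppSp => yqyyqppppppppp   [S → p]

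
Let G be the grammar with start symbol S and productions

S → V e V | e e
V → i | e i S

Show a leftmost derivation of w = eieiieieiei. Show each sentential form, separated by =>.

S => VeV => eiSeV => eiVeVeV => eieiSeVeV => eieiVeVeVeV => eieiieVeVeV => eieiieieVeV => eieiieieieV => eieiieieiei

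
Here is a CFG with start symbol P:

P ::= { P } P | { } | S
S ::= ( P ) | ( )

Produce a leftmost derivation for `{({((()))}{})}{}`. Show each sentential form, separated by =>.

P=>{P}P=>{S}P=>{(P)}P=>{({P}P)}P=>{({S}P)}P=>{({(P)}P)}P=>{({(S)}P)}P=>{({((P))}P)}P=>{({((S))}P)}P=>{({((()))}P)}P=>{({((()))}{})}P=>{({((()))}{})}{}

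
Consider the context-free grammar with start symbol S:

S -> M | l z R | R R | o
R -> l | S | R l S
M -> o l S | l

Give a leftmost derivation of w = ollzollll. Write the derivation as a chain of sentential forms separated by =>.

S => M => olS => ollzR => ollzS => ollzM => ollzolS => ollzolRR => ollzolSR => ollzolRRR => ollzollRR => ollzolllR => ollzollll

S => M   [S -> M]
M => olS   [M -> o l S]
olS => ollzR   [S -> l z R]
ollzR => ollzS   [R -> S]
ollzS => ollzM   [S -> M]
ollzM => ollzolS   [M -> o l S]
ollzolS => ollzolRR   [S -> R R]
ollzolRR => ollzolSR   [R -> S]
ollzolSR => ollzolRRR   [S -> R R]
ollzolRRR => ollzollRR   [R -> l]
ollzollRR => ollzolllR   [R -> l]
ollzolllR => ollzollll   [R -> l]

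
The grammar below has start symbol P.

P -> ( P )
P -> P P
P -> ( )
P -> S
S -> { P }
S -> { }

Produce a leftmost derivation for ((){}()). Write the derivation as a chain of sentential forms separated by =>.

P => (P) => (PP) => (PPP) => (()PP) => (()SP) => ((){}P) => ((){}())

P => (P)   [P -> ( P )]
(P) => (PP)   [P -> P P]
(PP) => (PPP)   [P -> P P]
(PPP) => (()PP)   [P -> ( )]
(()PP) => (()SP)   [P -> S]
(()SP) => ((){}P)   [S -> { }]
((){}P) => ((){}())   [P -> ( )]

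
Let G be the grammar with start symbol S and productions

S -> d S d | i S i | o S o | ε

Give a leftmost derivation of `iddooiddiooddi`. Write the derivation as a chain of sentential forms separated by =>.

S => iSi   [S -> i S i]
iSi => idSdi   [S -> d S d]
idSdi => iddSddi   [S -> d S d]
iddSddi => iddoSoddi   [S -> o S o]
iddoSoddi => iddooSooddi   [S -> o S o]
iddooSooddi => iddooiSiooddi   [S -> i S i]
iddooiSiooddi => iddooidSdiooddi   [S -> d S d]
iddooidSdiooddi => iddooiddiooddi   [S -> ε]

S => iSi => idSdi => iddSddi => iddoSoddi => iddooSooddi => iddooiSiooddi => iddooidSdiooddi => iddooiddiooddi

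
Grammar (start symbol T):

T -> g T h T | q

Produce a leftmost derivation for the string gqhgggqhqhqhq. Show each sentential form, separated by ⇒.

T ⇒ gThT ⇒ gqhT ⇒ gqhgThT ⇒ gqhggThThT ⇒ gqhgggThThThT ⇒ gqhgggqhThThT ⇒ gqhgggqhqhThT ⇒ gqhgggqhqhqhT ⇒ gqhgggqhqhqhq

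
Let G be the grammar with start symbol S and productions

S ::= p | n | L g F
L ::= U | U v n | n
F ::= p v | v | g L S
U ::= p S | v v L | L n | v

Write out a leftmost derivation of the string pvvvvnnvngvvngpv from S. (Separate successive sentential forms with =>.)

S=>LgF=>UvngF=>pSvngF=>pLgFvngF=>pUvngFvngF=>pvvLvngFvngF=>pvvUvngFvngF=>pvvLnvngFvngF=>pvvUvnnvngFvngF=>pvvvvnnvngFvngF=>pvvvvnnvngvvngF=>pvvvvnnvngvvngpv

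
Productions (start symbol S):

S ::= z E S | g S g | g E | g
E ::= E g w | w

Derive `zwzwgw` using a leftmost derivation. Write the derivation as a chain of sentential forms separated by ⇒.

S ⇒ zES ⇒ zwS ⇒ zwzES ⇒ zwzwS ⇒ zwzwgE ⇒ zwzwgw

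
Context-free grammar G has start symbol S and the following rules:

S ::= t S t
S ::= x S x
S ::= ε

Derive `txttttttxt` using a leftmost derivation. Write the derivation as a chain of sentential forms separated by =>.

S => tSt => txSxt => txtStxt => txttSttxt => txtttStttxt => txttttttxt

S => tSt   [S ::= t S t]
tSt => txSxt   [S ::= x S x]
txSxt => txtStxt   [S ::= t S t]
txtStxt => txttSttxt   [S ::= t S t]
txttSttxt => txtttStttxt   [S ::= t S t]
txtttStttxt => txttttttxt   [S ::= ε]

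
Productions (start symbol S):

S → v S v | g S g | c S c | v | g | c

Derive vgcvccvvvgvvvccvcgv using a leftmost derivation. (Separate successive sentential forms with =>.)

S => vSv   [S → v S v]
vSv => vgSgv   [S → g S g]
vgSgv => vgcScgv   [S → c S c]
vgcScgv => vgcvSvcgv   [S → v S v]
vgcvSvcgv => vgcvcScvcgv   [S → c S c]
vgcvcScvcgv => vgcvccSccvcgv   [S → c S c]
vgcvccSccvcgv => vgcvccvSvccvcgv   [S → v S v]
vgcvccvSvccvcgv => vgcvccvvSvvccvcgv   [S → v S v]
vgcvccvvSvvccvcgv => vgcvccvvvSvvvccvcgv   [S → v S v]
vgcvccvvvSvvvccvcgv => vgcvccvvvgvvvccvcgv   [S → g]

S => vSv => vgSgv => vgcScgv => vgcvSvcgv => vgcvcScvcgv => vgcvccSccvcgv => vgcvccvSvccvcgv => vgcvccvvSvvccvcgv => vgcvccvvvSvvvccvcgv => vgcvccvvvgvvvccvcgv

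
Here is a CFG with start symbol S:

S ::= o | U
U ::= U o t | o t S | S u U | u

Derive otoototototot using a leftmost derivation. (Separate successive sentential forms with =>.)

S => U => Uot => Uotot => Uototot => Uotototot => Uototototot => otSototototot => otoototototot

S => U   [S ::= U]
U => Uot   [U ::= U o t]
Uot => Uotot   [U ::= U o t]
Uotot => Uototot   [U ::= U o t]
Uototot => Uotototot   [U ::= U o t]
Uotototot => Uototototot   [U ::= U o t]
Uototototot => otSototototot   [U ::= o t S]
otSototototot => otoototototot   [S ::= o]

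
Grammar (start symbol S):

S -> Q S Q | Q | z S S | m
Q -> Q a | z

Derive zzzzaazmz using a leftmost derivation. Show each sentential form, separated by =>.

S => QSQ => zSQ => zzSSQ => zzQSQSQ => zzzSQSQ => zzzQQSQ => zzzQaQSQ => zzzQaaQSQ => zzzzaaQSQ => zzzzaazSQ => zzzzaazmQ => zzzzaazmz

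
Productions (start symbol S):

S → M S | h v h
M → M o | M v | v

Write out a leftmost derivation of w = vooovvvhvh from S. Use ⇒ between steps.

S ⇒ MS ⇒ MvS ⇒ MvvS ⇒ MvvvS ⇒ MovvvS ⇒ MoovvvS ⇒ MooovvvS ⇒ vooovvvS ⇒ vooovvvhvh

S ⇒ MS   [S → M S]
MS ⇒ MvS   [M → M v]
MvS ⇒ MvvS   [M → M v]
MvvS ⇒ MvvvS   [M → M v]
MvvvS ⇒ MovvvS   [M → M o]
MovvvS ⇒ MoovvvS   [M → M o]
MoovvvS ⇒ MooovvvS   [M → M o]
MooovvvS ⇒ vooovvvS   [M → v]
vooovvvS ⇒ vooovvvhvh   [S → h v h]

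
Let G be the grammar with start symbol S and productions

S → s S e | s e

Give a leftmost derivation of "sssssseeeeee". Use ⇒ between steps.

S ⇒ sSe ⇒ ssSee ⇒ sssSeee ⇒ ssssSeeee ⇒ sssssSeeeee ⇒ sssssseeeeee

S ⇒ sSe   [S → s S e]
sSe ⇒ ssSee   [S → s S e]
ssSee ⇒ sssSeee   [S → s S e]
sssSeee ⇒ ssssSeeee   [S → s S e]
ssssSeeee ⇒ sssssSeeeee   [S → s S e]
sssssSeeeee ⇒ sssssseeeeee   [S → s e]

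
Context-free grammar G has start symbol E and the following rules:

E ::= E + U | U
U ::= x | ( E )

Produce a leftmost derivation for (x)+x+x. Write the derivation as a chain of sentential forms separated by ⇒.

E ⇒ E+U ⇒ E+U+U ⇒ U+U+U ⇒ (E)+U+U ⇒ (U)+U+U ⇒ (x)+U+U ⇒ (x)+x+U ⇒ (x)+x+x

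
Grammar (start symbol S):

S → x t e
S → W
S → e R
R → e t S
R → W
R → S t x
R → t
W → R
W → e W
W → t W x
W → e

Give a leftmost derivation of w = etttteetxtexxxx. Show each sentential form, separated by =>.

S => W   [S → W]
W => eW   [W → e W]
eW => etWx   [W → t W x]
etWx => ettWxx   [W → t W x]
ettWxx => etttWxxx   [W → t W x]
etttWxxx => ettttWxxxx   [W → t W x]
ettttWxxxx => etttteWxxxx   [W → e W]
etttteWxxxx => etttteRxxxx   [W → R]
etttteRxxxx => etttteetSxxxx   [R → e t S]
etttteetSxxxx => etttteetxtexxxx   [S → x t e]

S=>W=>eW=>etWx=>ettWxx=>etttWxxx=>ettttWxxxx=>etttteWxxxx=>etttteRxxxx=>etttteetSxxxx=>etttteetxtexxxx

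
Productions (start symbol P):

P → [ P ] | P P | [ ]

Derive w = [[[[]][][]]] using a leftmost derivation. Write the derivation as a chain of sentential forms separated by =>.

P => [P]   [P → [ P ]]
[P] => [[P]]   [P → [ P ]]
[[P]] => [[PP]]   [P → P P]
[[PP]] => [[[P]P]]   [P → [ P ]]
[[[P]P]] => [[[[]]P]]   [P → [ ]]
[[[[]]P]] => [[[[]]PP]]   [P → P P]
[[[[]]PP]] => [[[[]][]P]]   [P → [ ]]
[[[[]][]P]] => [[[[]][][]]]   [P → [ ]]

P=>[P]=>[[P]]=>[[PP]]=>[[[P]P]]=>[[[[]]P]]=>[[[[]]PP]]=>[[[[]][]P]]=>[[[[]][][]]]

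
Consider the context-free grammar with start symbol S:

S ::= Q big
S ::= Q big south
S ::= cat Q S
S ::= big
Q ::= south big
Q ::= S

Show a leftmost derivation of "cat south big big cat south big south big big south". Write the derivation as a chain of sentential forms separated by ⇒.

S ⇒ cat Q S   [S ::= cat Q S]
cat Q S ⇒ cat S S   [Q ::= S]
cat S S ⇒ cat Q big S   [S ::= Q big]
cat Q big S ⇒ cat south big big S   [Q ::= south big]
cat south big big S ⇒ cat south big big cat Q S   [S ::= cat Q S]
cat south big big cat Q S ⇒ cat south big big cat south big S   [Q ::= south big]
cat south big big cat south big S ⇒ cat south big big cat south big Q big south   [S ::= Q big south]
cat south big big cat south big Q big south ⇒ cat south big big cat south big south big big south   [Q ::= south big]

S ⇒ cat Q S ⇒ cat S S ⇒ cat Q big S ⇒ cat south big big S ⇒ cat south big big cat Q S ⇒ cat south big big cat south big S ⇒ cat south big big cat south big Q big south ⇒ cat south big big cat south big south big big south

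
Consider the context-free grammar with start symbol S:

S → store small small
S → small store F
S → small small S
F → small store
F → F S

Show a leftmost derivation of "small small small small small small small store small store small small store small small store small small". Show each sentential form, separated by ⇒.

S ⇒ small small S ⇒ small small small small S ⇒ small small small small small small S ⇒ small small small small small small small store F ⇒ small small small small small small small store F S ⇒ small small small small small small small store F S S ⇒ small small small small small small small store small store S S ⇒ small small small small small small small store small store small small S S ⇒ small small small small small small small store small store small small store small small S ⇒ small small small small small small small store small store small small store small small store small small

S ⇒ small small S   [S → small small S]
small small S ⇒ small small small small S   [S → small small S]
small small small small S ⇒ small small small small small small S   [S → small small S]
small small small small small small S ⇒ small small small small small small small store F   [S → small store F]
small small small small small small small store F ⇒ small small small small small small small store F S   [F → F S]
small small small small small small small store F S ⇒ small small small small small small small store F S S   [F → F S]
small small small small small small small store F S S ⇒ small small small small small small small store small store S S   [F → small store]
small small small small small small small store small store S S ⇒ small small small small small small small store small store small small S S   [S → small small S]
small small small small small small small store small store small small S S ⇒ small small small small small small small store small store small small store small small S   [S → store small small]
small small small small small small small store small store small small store small small S ⇒ small small small small small small small store small store small small store small small store small small   [S → store small small]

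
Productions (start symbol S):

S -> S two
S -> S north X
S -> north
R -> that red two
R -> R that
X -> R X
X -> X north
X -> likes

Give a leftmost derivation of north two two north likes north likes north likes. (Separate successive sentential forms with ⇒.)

S ⇒ S north X ⇒ S north X north X ⇒ S north X north X north X ⇒ S two north X north X north X ⇒ S two two north X north X north X ⇒ north two two north X north X north X ⇒ north two two north likes north X north X ⇒ north two two north likes north likes north X ⇒ north two two north likes north likes north likes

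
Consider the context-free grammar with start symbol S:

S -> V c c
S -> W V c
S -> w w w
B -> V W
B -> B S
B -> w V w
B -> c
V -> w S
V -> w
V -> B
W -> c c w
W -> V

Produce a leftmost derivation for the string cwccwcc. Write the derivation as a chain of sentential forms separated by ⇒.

S ⇒ Vcc   [S -> V c c]
Vcc ⇒ Bcc   [V -> B]
Bcc ⇒ VWcc   [B -> V W]
VWcc ⇒ BWcc   [V -> B]
BWcc ⇒ VWWcc   [B -> V W]
VWWcc ⇒ BWWcc   [V -> B]
BWWcc ⇒ cWWcc   [B -> c]
cWWcc ⇒ cVWcc   [W -> V]
cVWcc ⇒ cwWcc   [V -> w]
cwWcc ⇒ cwccwcc   [W -> c c w]

S⇒Vcc⇒Bcc⇒VWcc⇒BWcc⇒VWWcc⇒BWWcc⇒cWWcc⇒cVWcc⇒cwWcc⇒cwccwcc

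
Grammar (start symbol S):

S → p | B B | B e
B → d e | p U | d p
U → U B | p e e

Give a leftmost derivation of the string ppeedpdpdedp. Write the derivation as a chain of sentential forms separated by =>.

S => BB   [S → B B]
BB => pUB   [B → p U]
pUB => pUBB   [U → U B]
pUBB => pUBBB   [U → U B]
pUBBB => pUBBBB   [U → U B]
pUBBBB => ppeeBBBB   [U → p e e]
ppeeBBBB => ppeedpBBB   [B → d p]
ppeedpBBB => ppeedpdpBB   [B → d p]
ppeedpdpBB => ppeedpdpdeB   [B → d e]
ppeedpdpdeB => ppeedpdpdedp   [B → d p]

S=>BB=>pUB=>pUBB=>pUBBB=>pUBBBB=>ppeeBBBB=>ppeedpBBB=>ppeedpdpBB=>ppeedpdpdeB=>ppeedpdpdedp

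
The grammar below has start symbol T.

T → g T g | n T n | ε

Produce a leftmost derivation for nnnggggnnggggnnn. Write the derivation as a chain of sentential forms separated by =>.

T => nTn => nnTnn => nnnTnnn => nnngTgnnn => nnnggTggnnn => nnngggTgggnnn => nnnggggTggggnnn => nnnggggnTnggggnnn => nnnggggnnggggnnn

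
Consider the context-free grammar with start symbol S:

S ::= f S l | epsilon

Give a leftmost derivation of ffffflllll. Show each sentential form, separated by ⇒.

S ⇒ fSl ⇒ ffSll ⇒ fffSlll ⇒ ffffSllll ⇒ fffffSlllll ⇒ ffffflllll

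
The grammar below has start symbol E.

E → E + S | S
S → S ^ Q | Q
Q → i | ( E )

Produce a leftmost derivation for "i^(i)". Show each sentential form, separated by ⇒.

E ⇒ S   [E → S]
S ⇒ S^Q   [S → S ^ Q]
S^Q ⇒ Q^Q   [S → Q]
Q^Q ⇒ i^Q   [Q → i]
i^Q ⇒ i^(E)   [Q → ( E )]
i^(E) ⇒ i^(S)   [E → S]
i^(S) ⇒ i^(Q)   [S → Q]
i^(Q) ⇒ i^(i)   [Q → i]

E⇒S⇒S^Q⇒Q^Q⇒i^Q⇒i^(E)⇒i^(S)⇒i^(Q)⇒i^(i)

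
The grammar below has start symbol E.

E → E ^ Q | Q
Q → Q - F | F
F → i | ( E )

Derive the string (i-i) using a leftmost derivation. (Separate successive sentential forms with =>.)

E => Q => F => (E) => (Q) => (Q-F) => (F-F) => (i-F) => (i-i)

E => Q   [E → Q]
Q => F   [Q → F]
F => (E)   [F → ( E )]
(E) => (Q)   [E → Q]
(Q) => (Q-F)   [Q → Q - F]
(Q-F) => (F-F)   [Q → F]
(F-F) => (i-F)   [F → i]
(i-F) => (i-i)   [F → i]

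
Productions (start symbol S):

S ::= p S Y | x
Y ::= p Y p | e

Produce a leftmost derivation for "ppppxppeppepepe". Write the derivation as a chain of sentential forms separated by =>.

S=>pSY=>ppSYY=>pppSYYY=>ppppSYYYY=>ppppxYYYY=>ppppxpYpYYY=>ppppxppYppYYY=>ppppxppeppYYY=>ppppxppeppeYY=>ppppxppeppepYpY=>ppppxppeppepepY=>ppppxppeppepepe

S => pSY   [S ::= p S Y]
pSY => ppSYY   [S ::= p S Y]
ppSYY => pppSYYY   [S ::= p S Y]
pppSYYY => ppppSYYYY   [S ::= p S Y]
ppppSYYYY => ppppxYYYY   [S ::= x]
ppppxYYYY => ppppxpYpYYY   [Y ::= p Y p]
ppppxpYpYYY => ppppxppYppYYY   [Y ::= p Y p]
ppppxppYppYYY => ppppxppeppYYY   [Y ::= e]
ppppxppeppYYY => ppppxppeppeYY   [Y ::= e]
ppppxppeppeYY => ppppxppeppepYpY   [Y ::= p Y p]
ppppxppeppepYpY => ppppxppeppepepY   [Y ::= e]
ppppxppeppepepY => ppppxppeppepepe   [Y ::= e]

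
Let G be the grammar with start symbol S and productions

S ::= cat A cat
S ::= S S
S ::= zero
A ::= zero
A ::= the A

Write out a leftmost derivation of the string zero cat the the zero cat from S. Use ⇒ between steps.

S ⇒ S S   [S ::= S S]
S S ⇒ zero S   [S ::= zero]
zero S ⇒ zero cat A cat   [S ::= cat A cat]
zero cat A cat ⇒ zero cat the A cat   [A ::= the A]
zero cat the A cat ⇒ zero cat the the A cat   [A ::= the A]
zero cat the the A cat ⇒ zero cat the the zero cat   [A ::= zero]

S ⇒ S S ⇒ zero S ⇒ zero cat A cat ⇒ zero cat the A cat ⇒ zero cat the the A cat ⇒ zero cat the the zero cat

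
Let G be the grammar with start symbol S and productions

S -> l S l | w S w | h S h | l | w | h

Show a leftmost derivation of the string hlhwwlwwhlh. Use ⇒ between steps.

S ⇒ hSh   [S -> h S h]
hSh ⇒ hlSlh   [S -> l S l]
hlSlh ⇒ hlhShlh   [S -> h S h]
hlhShlh ⇒ hlhwSwhlh   [S -> w S w]
hlhwSwhlh ⇒ hlhwwSwwhlh   [S -> w S w]
hlhwwSwwhlh ⇒ hlhwwlwwhlh   [S -> l]

S ⇒ hSh ⇒ hlSlh ⇒ hlhShlh ⇒ hlhwSwhlh ⇒ hlhwwSwwhlh ⇒ hlhwwlwwhlh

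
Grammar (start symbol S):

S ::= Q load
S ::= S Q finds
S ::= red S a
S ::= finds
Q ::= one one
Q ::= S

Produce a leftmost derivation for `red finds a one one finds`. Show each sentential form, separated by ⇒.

S ⇒ S Q finds   [S ::= S Q finds]
S Q finds ⇒ red S a Q finds   [S ::= red S a]
red S a Q finds ⇒ red finds a Q finds   [S ::= finds]
red finds a Q finds ⇒ red finds a one one finds   [Q ::= one one]

S ⇒ S Q finds ⇒ red S a Q finds ⇒ red finds a Q finds ⇒ red finds a one one finds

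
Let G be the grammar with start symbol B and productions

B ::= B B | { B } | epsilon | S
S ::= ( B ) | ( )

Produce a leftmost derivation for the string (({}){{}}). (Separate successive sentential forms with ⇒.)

B ⇒ BB ⇒ SB ⇒ (B)B ⇒ (BB)B ⇒ (SB)B ⇒ ((B)B)B ⇒ (({B})B)B ⇒ (({})B)B ⇒ (({}){B})B ⇒ (({}){{B}})B ⇒ (({}){{}})B ⇒ (({}){{}})

B ⇒ BB   [B ::= B B]
BB ⇒ SB   [B ::= S]
SB ⇒ (B)B   [S ::= ( B )]
(B)B ⇒ (BB)B   [B ::= B B]
(BB)B ⇒ (SB)B   [B ::= S]
(SB)B ⇒ ((B)B)B   [S ::= ( B )]
((B)B)B ⇒ (({B})B)B   [B ::= { B }]
(({B})B)B ⇒ (({})B)B   [B ::= epsilon]
(({})B)B ⇒ (({}){B})B   [B ::= { B }]
(({}){B})B ⇒ (({}){{B}})B   [B ::= { B }]
(({}){{B}})B ⇒ (({}){{}})B   [B ::= epsilon]
(({}){{}})B ⇒ (({}){{}})   [B ::= epsilon]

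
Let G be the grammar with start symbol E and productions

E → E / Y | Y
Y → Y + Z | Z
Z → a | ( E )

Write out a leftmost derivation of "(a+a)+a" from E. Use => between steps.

E=>Y=>Y+Z=>Z+Z=>(E)+Z=>(Y)+Z=>(Y+Z)+Z=>(Z+Z)+Z=>(a+Z)+Z=>(a+a)+Z=>(a+a)+a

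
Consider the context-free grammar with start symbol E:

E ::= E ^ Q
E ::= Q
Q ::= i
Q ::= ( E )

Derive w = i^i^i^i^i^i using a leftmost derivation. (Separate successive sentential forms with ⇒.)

E ⇒ E^Q   [E ::= E ^ Q]
E^Q ⇒ E^Q^Q   [E ::= E ^ Q]
E^Q^Q ⇒ E^Q^Q^Q   [E ::= E ^ Q]
E^Q^Q^Q ⇒ E^Q^Q^Q^Q   [E ::= E ^ Q]
E^Q^Q^Q^Q ⇒ E^Q^Q^Q^Q^Q   [E ::= E ^ Q]
E^Q^Q^Q^Q^Q ⇒ Q^Q^Q^Q^Q^Q   [E ::= Q]
Q^Q^Q^Q^Q^Q ⇒ i^Q^Q^Q^Q^Q   [Q ::= i]
i^Q^Q^Q^Q^Q ⇒ i^i^Q^Q^Q^Q   [Q ::= i]
i^i^Q^Q^Q^Q ⇒ i^i^i^Q^Q^Q   [Q ::= i]
i^i^i^Q^Q^Q ⇒ i^i^i^i^Q^Q   [Q ::= i]
i^i^i^i^Q^Q ⇒ i^i^i^i^i^Q   [Q ::= i]
i^i^i^i^i^Q ⇒ i^i^i^i^i^i   [Q ::= i]

E⇒E^Q⇒E^Q^Q⇒E^Q^Q^Q⇒E^Q^Q^Q^Q⇒E^Q^Q^Q^Q^Q⇒Q^Q^Q^Q^Q^Q⇒i^Q^Q^Q^Q^Q⇒i^i^Q^Q^Q^Q⇒i^i^i^Q^Q^Q⇒i^i^i^i^Q^Q⇒i^i^i^i^i^Q⇒i^i^i^i^i^i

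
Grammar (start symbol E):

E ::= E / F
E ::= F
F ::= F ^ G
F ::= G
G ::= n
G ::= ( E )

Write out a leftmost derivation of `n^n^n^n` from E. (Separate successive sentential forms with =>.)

E=>F=>F^G=>F^G^G=>F^G^G^G=>G^G^G^G=>n^G^G^G=>n^n^G^G=>n^n^n^G=>n^n^n^n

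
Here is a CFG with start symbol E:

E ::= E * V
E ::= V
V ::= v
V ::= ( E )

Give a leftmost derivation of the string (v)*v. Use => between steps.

E=>E*V=>V*V=>(E)*V=>(V)*V=>(v)*V=>(v)*v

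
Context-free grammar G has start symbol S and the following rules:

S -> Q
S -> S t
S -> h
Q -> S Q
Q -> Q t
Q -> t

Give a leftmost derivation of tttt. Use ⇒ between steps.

S ⇒ Q ⇒ SQ ⇒ QQ ⇒ QtQ ⇒ QttQ ⇒ tttQ ⇒ tttt

S ⇒ Q   [S -> Q]
Q ⇒ SQ   [Q -> S Q]
SQ ⇒ QQ   [S -> Q]
QQ ⇒ QtQ   [Q -> Q t]
QtQ ⇒ QttQ   [Q -> Q t]
QttQ ⇒ tttQ   [Q -> t]
tttQ ⇒ tttt   [Q -> t]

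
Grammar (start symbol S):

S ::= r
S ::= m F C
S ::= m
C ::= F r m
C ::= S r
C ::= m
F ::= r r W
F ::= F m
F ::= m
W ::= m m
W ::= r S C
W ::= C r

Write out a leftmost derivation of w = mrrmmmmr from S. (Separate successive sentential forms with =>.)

S => mFC => mFmC => mrrWmC => mrrmmmC => mrrmmmSr => mrrmmmmr

S => mFC   [S ::= m F C]
mFC => mFmC   [F ::= F m]
mFmC => mrrWmC   [F ::= r r W]
mrrWmC => mrrmmmC   [W ::= m m]
mrrmmmC => mrrmmmSr   [C ::= S r]
mrrmmmSr => mrrmmmmr   [S ::= m]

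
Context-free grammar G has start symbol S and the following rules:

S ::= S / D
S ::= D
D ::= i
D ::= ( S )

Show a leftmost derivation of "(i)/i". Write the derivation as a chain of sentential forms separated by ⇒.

S⇒S/D⇒D/D⇒(S)/D⇒(D)/D⇒(i)/D⇒(i)/i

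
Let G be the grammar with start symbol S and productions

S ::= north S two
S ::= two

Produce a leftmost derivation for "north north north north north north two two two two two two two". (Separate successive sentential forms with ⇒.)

S ⇒ north S two ⇒ north north S two two ⇒ north north north S two two two ⇒ north north north north S two two two two ⇒ north north north north north S two two two two two ⇒ north north north north north north S two two two two two two ⇒ north north north north north north two two two two two two two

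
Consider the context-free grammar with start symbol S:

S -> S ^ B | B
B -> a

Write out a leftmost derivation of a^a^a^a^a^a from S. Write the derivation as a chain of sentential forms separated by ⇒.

S ⇒ S^B ⇒ S^B^B ⇒ S^B^B^B ⇒ S^B^B^B^B ⇒ S^B^B^B^B^B ⇒ B^B^B^B^B^B ⇒ a^B^B^B^B^B ⇒ a^a^B^B^B^B ⇒ a^a^a^B^B^B ⇒ a^a^a^a^B^B ⇒ a^a^a^a^a^B ⇒ a^a^a^a^a^a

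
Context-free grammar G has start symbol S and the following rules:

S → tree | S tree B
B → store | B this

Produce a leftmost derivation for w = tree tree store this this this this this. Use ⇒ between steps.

S ⇒ S tree B ⇒ tree tree B ⇒ tree tree B this ⇒ tree tree B this this ⇒ tree tree B this this this ⇒ tree tree B this this this this ⇒ tree tree B this this this this this ⇒ tree tree store this this this this this

S ⇒ S tree B   [S → S tree B]
S tree B ⇒ tree tree B   [S → tree]
tree tree B ⇒ tree tree B this   [B → B this]
tree tree B this ⇒ tree tree B this this   [B → B this]
tree tree B this this ⇒ tree tree B this this this   [B → B this]
tree tree B this this this ⇒ tree tree B this this this this   [B → B this]
tree tree B this this this this ⇒ tree tree B this this this this this   [B → B this]
tree tree B this this this this this ⇒ tree tree store this this this this this   [B → store]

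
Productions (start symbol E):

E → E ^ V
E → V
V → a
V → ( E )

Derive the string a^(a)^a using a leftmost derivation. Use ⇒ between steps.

E⇒E^V⇒E^V^V⇒V^V^V⇒a^V^V⇒a^(E)^V⇒a^(V)^V⇒a^(a)^V⇒a^(a)^a

E ⇒ E^V   [E → E ^ V]
E^V ⇒ E^V^V   [E → E ^ V]
E^V^V ⇒ V^V^V   [E → V]
V^V^V ⇒ a^V^V   [V → a]
a^V^V ⇒ a^(E)^V   [V → ( E )]
a^(E)^V ⇒ a^(V)^V   [E → V]
a^(V)^V ⇒ a^(a)^V   [V → a]
a^(a)^V ⇒ a^(a)^a   [V → a]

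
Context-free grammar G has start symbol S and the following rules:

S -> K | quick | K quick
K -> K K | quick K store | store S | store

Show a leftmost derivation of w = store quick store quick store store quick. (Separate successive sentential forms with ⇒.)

S ⇒ K quick ⇒ K K quick ⇒ store K quick ⇒ store K K quick ⇒ store quick K store K quick ⇒ store quick store S store K quick ⇒ store quick store quick store K quick ⇒ store quick store quick store store quick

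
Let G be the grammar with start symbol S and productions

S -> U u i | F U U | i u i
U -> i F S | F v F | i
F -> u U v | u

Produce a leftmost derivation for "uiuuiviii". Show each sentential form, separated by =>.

S => FUU   [S -> F U U]
FUU => uUU   [F -> u]
uUU => uiFSU   [U -> i F S]
uiFSU => uiuSU   [F -> u]
uiuSU => uiuFUUU   [S -> F U U]
uiuFUUU => uiuuUvUUU   [F -> u U v]
uiuuUvUUU => uiuuivUUU   [U -> i]
uiuuivUUU => uiuuiviUU   [U -> i]
uiuuiviUU => uiuuiviiU   [U -> i]
uiuuiviiU => uiuuiviii   [U -> i]

S=>FUU=>uUU=>uiFSU=>uiuSU=>uiuFUUU=>uiuuUvUUU=>uiuuivUUU=>uiuuiviUU=>uiuuiviiU=>uiuuiviii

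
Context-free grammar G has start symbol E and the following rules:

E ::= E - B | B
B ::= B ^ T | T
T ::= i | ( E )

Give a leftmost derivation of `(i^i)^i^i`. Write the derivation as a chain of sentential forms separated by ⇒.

E ⇒ B   [E ::= B]
B ⇒ B^T   [B ::= B ^ T]
B^T ⇒ B^T^T   [B ::= B ^ T]
B^T^T ⇒ T^T^T   [B ::= T]
T^T^T ⇒ (E)^T^T   [T ::= ( E )]
(E)^T^T ⇒ (B)^T^T   [E ::= B]
(B)^T^T ⇒ (B^T)^T^T   [B ::= B ^ T]
(B^T)^T^T ⇒ (T^T)^T^T   [B ::= T]
(T^T)^T^T ⇒ (i^T)^T^T   [T ::= i]
(i^T)^T^T ⇒ (i^i)^T^T   [T ::= i]
(i^i)^T^T ⇒ (i^i)^i^T   [T ::= i]
(i^i)^i^T ⇒ (i^i)^i^i   [T ::= i]

E ⇒ B ⇒ B^T ⇒ B^T^T ⇒ T^T^T ⇒ (E)^T^T ⇒ (B)^T^T ⇒ (B^T)^T^T ⇒ (T^T)^T^T ⇒ (i^T)^T^T ⇒ (i^i)^T^T ⇒ (i^i)^i^T ⇒ (i^i)^i^i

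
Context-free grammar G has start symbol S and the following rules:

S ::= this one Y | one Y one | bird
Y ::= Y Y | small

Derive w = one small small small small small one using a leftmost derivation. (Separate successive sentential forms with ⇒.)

S ⇒ one Y one ⇒ one Y Y one ⇒ one Y Y Y one ⇒ one small Y Y one ⇒ one small Y Y Y one ⇒ one small Y Y Y Y one ⇒ one small small Y Y Y one ⇒ one small small small Y Y one ⇒ one small small small small Y one ⇒ one small small small small small one

S ⇒ one Y one   [S ::= one Y one]
one Y one ⇒ one Y Y one   [Y ::= Y Y]
one Y Y one ⇒ one Y Y Y one   [Y ::= Y Y]
one Y Y Y one ⇒ one small Y Y one   [Y ::= small]
one small Y Y one ⇒ one small Y Y Y one   [Y ::= Y Y]
one small Y Y Y one ⇒ one small Y Y Y Y one   [Y ::= Y Y]
one small Y Y Y Y one ⇒ one small small Y Y Y one   [Y ::= small]
one small small Y Y Y one ⇒ one small small small Y Y one   [Y ::= small]
one small small small Y Y one ⇒ one small small small small Y one   [Y ::= small]
one small small small small Y one ⇒ one small small small small small one   [Y ::= small]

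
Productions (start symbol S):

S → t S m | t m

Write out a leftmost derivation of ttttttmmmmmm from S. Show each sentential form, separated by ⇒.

S ⇒ tSm ⇒ ttSmm ⇒ tttSmmm ⇒ ttttSmmmm ⇒ tttttSmmmmm ⇒ ttttttmmmmmm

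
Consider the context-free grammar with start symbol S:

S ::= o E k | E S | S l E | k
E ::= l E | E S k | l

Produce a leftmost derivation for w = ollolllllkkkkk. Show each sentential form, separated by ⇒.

S ⇒ oEk   [S ::= o E k]
oEk ⇒ oESkk   [E ::= E S k]
oESkk ⇒ olESkk   [E ::= l E]
olESkk ⇒ ollSkk   [E ::= l]
ollSkk ⇒ olloEkkk   [S ::= o E k]
olloEkkk ⇒ olloESkkkk   [E ::= E S k]
olloESkkkk ⇒ ollolESkkkk   [E ::= l E]
ollolESkkkk ⇒ ollollESkkkk   [E ::= l E]
ollollESkkkk ⇒ ollolllESkkkk   [E ::= l E]
ollolllESkkkk ⇒ ollollllESkkkk   [E ::= l E]
ollollllESkkkk ⇒ ollolllllSkkkk   [E ::= l]
ollolllllSkkkk ⇒ ollolllllkkkkk   [S ::= k]

S⇒oEk⇒oESkk⇒olESkk⇒ollSkk⇒olloEkkk⇒olloESkkkk⇒ollolESkkkk⇒ollollESkkkk⇒ollolllESkkkk⇒ollollllESkkkk⇒ollolllllSkkkk⇒ollolllllkkkkk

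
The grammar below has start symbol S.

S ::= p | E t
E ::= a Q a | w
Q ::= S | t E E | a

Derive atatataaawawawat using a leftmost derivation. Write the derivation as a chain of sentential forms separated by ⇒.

S⇒Et⇒aQat⇒atEEat⇒ataQaEat⇒atatEEaEat⇒atataQaEaEat⇒atatatEEaEaEat⇒atatataQaEaEaEat⇒atatataaaEaEaEat⇒atatataaawaEaEat⇒atatataaawawaEat⇒atatataaawawawat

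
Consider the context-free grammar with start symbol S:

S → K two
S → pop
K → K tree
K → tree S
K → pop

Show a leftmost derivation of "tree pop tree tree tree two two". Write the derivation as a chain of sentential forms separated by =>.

S => K two   [S → K two]
K two => tree S two   [K → tree S]
tree S two => tree K two two   [S → K two]
tree K two two => tree K tree two two   [K → K tree]
tree K tree two two => tree K tree tree two two   [K → K tree]
tree K tree tree two two => tree K tree tree tree two two   [K → K tree]
tree K tree tree tree two two => tree pop tree tree tree two two   [K → pop]

S => K two => tree S two => tree K two two => tree K tree two two => tree K tree tree two two => tree K tree tree tree two two => tree pop tree tree tree two two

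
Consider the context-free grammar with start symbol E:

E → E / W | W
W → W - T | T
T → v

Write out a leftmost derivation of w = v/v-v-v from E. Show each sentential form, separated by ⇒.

E ⇒ E/W ⇒ W/W ⇒ T/W ⇒ v/W ⇒ v/W-T ⇒ v/W-T-T ⇒ v/T-T-T ⇒ v/v-T-T ⇒ v/v-v-T ⇒ v/v-v-v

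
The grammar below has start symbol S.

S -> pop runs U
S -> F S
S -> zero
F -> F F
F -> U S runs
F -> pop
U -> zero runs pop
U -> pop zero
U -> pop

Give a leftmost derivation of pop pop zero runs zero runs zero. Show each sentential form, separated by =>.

S => F S   [S -> F S]
F S => U S runs S   [F -> U S runs]
U S runs S => pop S runs S   [U -> pop]
pop S runs S => pop F S runs S   [S -> F S]
pop F S runs S => pop U S runs S runs S   [F -> U S runs]
pop U S runs S runs S => pop pop S runs S runs S   [U -> pop]
pop pop S runs S runs S => pop pop zero runs S runs S   [S -> zero]
pop pop zero runs S runs S => pop pop zero runs zero runs S   [S -> zero]
pop pop zero runs zero runs S => pop pop zero runs zero runs zero   [S -> zero]

S => F S => U S runs S => pop S runs S => pop F S runs S => pop U S runs S runs S => pop pop S runs S runs S => pop pop zero runs S runs S => pop pop zero runs zero runs S => pop pop zero runs zero runs zero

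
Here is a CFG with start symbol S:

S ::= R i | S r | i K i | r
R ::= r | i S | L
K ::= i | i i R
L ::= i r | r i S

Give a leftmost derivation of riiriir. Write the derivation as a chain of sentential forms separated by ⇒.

S ⇒ Sr ⇒ Rir ⇒ Lir ⇒ riSir ⇒ riRiir ⇒ riLiir ⇒ riiriir

S ⇒ Sr   [S ::= S r]
Sr ⇒ Rir   [S ::= R i]
Rir ⇒ Lir   [R ::= L]
Lir ⇒ riSir   [L ::= r i S]
riSir ⇒ riRiir   [S ::= R i]
riRiir ⇒ riLiir   [R ::= L]
riLiir ⇒ riiriir   [L ::= i r]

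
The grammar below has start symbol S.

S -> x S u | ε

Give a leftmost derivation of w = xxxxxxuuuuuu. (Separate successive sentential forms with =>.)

S => xSu => xxSuu => xxxSuuu => xxxxSuuuu => xxxxxSuuuuu => xxxxxxSuuuuuu => xxxxxxuuuuuu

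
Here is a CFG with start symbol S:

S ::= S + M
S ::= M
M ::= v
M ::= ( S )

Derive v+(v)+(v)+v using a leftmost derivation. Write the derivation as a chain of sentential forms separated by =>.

S => S+M   [S ::= S + M]
S+M => S+M+M   [S ::= S + M]
S+M+M => S+M+M+M   [S ::= S + M]
S+M+M+M => M+M+M+M   [S ::= M]
M+M+M+M => v+M+M+M   [M ::= v]
v+M+M+M => v+(S)+M+M   [M ::= ( S )]
v+(S)+M+M => v+(M)+M+M   [S ::= M]
v+(M)+M+M => v+(v)+M+M   [M ::= v]
v+(v)+M+M => v+(v)+(S)+M   [M ::= ( S )]
v+(v)+(S)+M => v+(v)+(M)+M   [S ::= M]
v+(v)+(M)+M => v+(v)+(v)+M   [M ::= v]
v+(v)+(v)+M => v+(v)+(v)+v   [M ::= v]

S => S+M => S+M+M => S+M+M+M => M+M+M+M => v+M+M+M => v+(S)+M+M => v+(M)+M+M => v+(v)+M+M => v+(v)+(S)+M => v+(v)+(M)+M => v+(v)+(v)+M => v+(v)+(v)+v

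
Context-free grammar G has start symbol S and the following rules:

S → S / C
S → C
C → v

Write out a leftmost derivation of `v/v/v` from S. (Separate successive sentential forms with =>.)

S => S/C   [S → S / C]
S/C => S/C/C   [S → S / C]
S/C/C => C/C/C   [S → C]
C/C/C => v/C/C   [C → v]
v/C/C => v/v/C   [C → v]
v/v/C => v/v/v   [C → v]

S => S/C => S/C/C => C/C/C => v/C/C => v/v/C => v/v/v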